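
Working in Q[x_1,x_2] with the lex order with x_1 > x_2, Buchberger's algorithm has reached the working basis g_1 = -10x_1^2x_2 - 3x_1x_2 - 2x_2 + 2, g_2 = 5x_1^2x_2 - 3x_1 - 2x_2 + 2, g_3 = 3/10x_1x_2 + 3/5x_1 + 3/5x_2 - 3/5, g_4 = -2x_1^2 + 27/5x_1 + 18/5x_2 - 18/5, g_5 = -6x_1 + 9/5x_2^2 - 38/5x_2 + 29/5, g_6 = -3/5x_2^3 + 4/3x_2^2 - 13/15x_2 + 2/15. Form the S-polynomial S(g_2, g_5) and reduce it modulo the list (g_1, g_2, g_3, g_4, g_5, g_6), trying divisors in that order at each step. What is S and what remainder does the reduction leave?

lcm(LM(g_2), LM(g_5)) = x_1^2x_2.
S = (lcm/LT(g_2))·g_2 − (lcm/LT(g_5))·g_5 = 3/10x_1x_2^3 - 19/15x_1x_2^2 + 29/30x_1x_2 - 3/5x_1 - 2/5x_2 + 2/5.
Reduce S modulo (g_1, g_2, g_3, g_4, g_5, g_6) in that order:
  leading term x_1x_2^3: subtract (x_2^2)·g_3 from 3/10x_1x_2^3 - 19/15x_1x_2^2 + 29/30x_1x_2 - 3/5x_1 - 2/5x_2 + 2/5 → -28/15x_1x_2^2 + 29/30x_1x_2 - 3/5x_1 - 3/5x_2^3 + 3/5x_2^2 - 2/5x_2 + 2/5
  leading term x_1x_2^2: subtract (-56/9x_2)·g_3 from -28/15x_1x_2^2 + 29/30x_1x_2 - 3/5x_1 - 3/5x_2^3 + 3/5x_2^2 - 2/5x_2 + 2/5 → 47/10x_1x_2 - 3/5x_1 - 3/5x_2^3 + 13/3x_2^2 - 62/15x_2 + 2/5
  leading term x_1x_2: subtract (47/3)·g_3 from 47/10x_1x_2 - 3/5x_1 - 3/5x_2^3 + 13/3x_2^2 - 62/15x_2 + 2/5 → -10x_1 - 3/5x_2^3 + 13/3x_2^2 - 203/15x_2 + 49/5
  leading term x_1: subtract (5/3)·g_5 from -10x_1 - 3/5x_2^3 + 13/3x_2^2 - 203/15x_2 + 49/5 → -3/5x_2^3 + 4/3x_2^2 - 13/15x_2 + 2/15
  leading term x_2^3: subtract (1)·g_6 from -3/5x_2^3 + 4/3x_2^2 - 13/15x_2 + 2/15 → 0
The remainder is 0, so this S-polynomial contributes no new basis element.
This is the inner loop of Buchberger's algorithm — each nonzero remainder becomes a new basis element.

S(g_2, g_5) = 3/10x_1x_2^3 - 19/15x_1x_2^2 + 29/30x_1x_2 - 3/5x_1 - 2/5x_2 + 2/5; remainder on division = 0.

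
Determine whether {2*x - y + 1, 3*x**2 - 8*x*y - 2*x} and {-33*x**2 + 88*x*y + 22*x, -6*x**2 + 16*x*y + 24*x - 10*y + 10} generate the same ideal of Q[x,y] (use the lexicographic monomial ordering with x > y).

Two ideals are equal iff their reduced Gröbner bases coincide (the reduced basis is unique for a fixed ordering).
Buchberger on the first generating set:
f_1 = 2*x - y + 1, LT = x.
f_2 = 3*x**2 - 8*x*y - 2*x, LT = x**2.

S(f_1,f_2): lcm = x**2. S = 13/6*x*y + 7/6*x.
  leading term x*y: subtract (13/12*y)·f_1 from 13/6*x*y + 7/6*x → 7/6*x + 13/12*y**2 - 13/12*y
  leading term x: subtract (7/12)·f_1 from 7/6*x + 13/12*y**2 - 13/12*y → 13/12*y**2 - 1/2*y - 7/12
  leading term y**2: no divisor's leading term divides it; move 13/12*y**2 to the remainder.
  leading term y: no divisor's leading term divides it; move -1/2*y to the remainder.
  leading term 1: no divisor's leading term divides it; move -7/12 to the remainder.
  remainder 13/12*y**2 - 1/2*y - 7/12 ≠ 0; add g_3 = 13/12*y**2 - 1/2*y - 7/12 to the basis.

The other S-polynomials (S(f_1,g_3), S(f_2,g_3)) all reduce to 0 modulo the current basis, so we have a Gröbner basis.
Inter-reduce: drop elements whose leading term is divisible by another's, tail-reduce, and make monic.
Reduced Gröbner basis: {x - 1/2*y + 1/2, y**2 - 6/13*y - 7/13}.

Buchberger on the second generating set:
h_1 = -33*x**2 + 88*x*y + 22*x, LT = x**2.
h_2 = -6*x**2 + 16*x*y + 24*x - 10*y + 10, LT = x**2.

S(h_1,h_2): lcm = x**2. S = 10/3*x - 5/3*y + 5/3.
  leading term x: no divisor's leading term divides it; move 10/3*x to the remainder.
  leading term y: no divisor's leading term divides it; move -5/3*y to the remainder.
  leading term 1: no divisor's leading term divides it; move 5/3 to the remainder.
  remainder 10/3*x - 5/3*y + 5/3 ≠ 0; add k_3 = 10/3*x - 5/3*y + 5/3 to the basis.

S(h_1,k_3): lcm = x**2. S = -13/6*x*y - 7/6*x.
  leading term x*y: subtract (-13/20*y)·k_3 from -13/6*x*y - 7/6*x → -7/6*x - 13/12*y**2 + 13/12*y
  leading term x: subtract (-7/20)·k_3 from -7/6*x - 13/12*y**2 + 13/12*y → -13/12*y**2 + 1/2*y + 7/12
  leading term y**2: no divisor's leading term divides it; move -13/12*y**2 to the remainder.
  leading term y: no divisor's leading term divides it; move 1/2*y to the remainder.
  leading term 1: no divisor's leading term divides it; move 7/12 to the remainder.
  remainder -13/12*y**2 + 1/2*y + 7/12 ≠ 0; add k_4 = -13/12*y**2 + 1/2*y + 7/12 to the basis.

The other S-polynomials (S(h_2,k_3), S(h_1,k_4), S(h_2,k_4), S(k_3,k_4)) all reduce to 0 modulo the current basis, so we have a Gröbner basis.
Inter-reduce: drop elements whose leading term is divisible by another's, tail-reduce, and make monic.
Reduced Gröbner basis: {x - 1/2*y + 1/2, y**2 - 6/13*y - 7/13}.

Same reduced basis, so the two generating sets span the same ideal.
The choice of monomial ordering does not affect the verdict — as long as both bases are computed under the same ordering, their equality decides ideal equality.

Yes, the ideals are equal.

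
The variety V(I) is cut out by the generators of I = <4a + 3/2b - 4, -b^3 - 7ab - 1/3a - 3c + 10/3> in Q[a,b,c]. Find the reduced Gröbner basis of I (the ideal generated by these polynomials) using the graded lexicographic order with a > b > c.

Buchberger's algorithm terminates because the ascending chain of leading-term ideals stabilizes.

f_1 = 4a + 3/2b - 4, LT = a.
f_2 = -b^3 - 7ab - 1/3a - 3c + 10/3, LT = b^3.

The S-polynomials (S(f_1,f_2)) all reduce to 0 modulo the current basis, so we have a Gröbner basis.

G = {b^3 - 21/8b^2 + 55/8b + 3c - 3, a + 3/8b - 1}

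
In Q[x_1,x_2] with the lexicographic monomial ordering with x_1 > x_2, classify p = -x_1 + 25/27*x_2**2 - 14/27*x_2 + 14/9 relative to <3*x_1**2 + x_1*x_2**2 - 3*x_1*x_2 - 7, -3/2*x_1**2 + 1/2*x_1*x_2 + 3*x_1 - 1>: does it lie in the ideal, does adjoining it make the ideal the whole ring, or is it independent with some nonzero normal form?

Adjoining -x_1 + 25/27*x_2**2 - 14/27*x_2 + 14/9 makes the ideal the whole ring: the system is inconsistent.

First compute the reduced Gröbner basis of I by Buchberger's algorithm.
f_1 = 3*x_1**2 + x_1*x_2**2 - 3*x_1*x_2 - 7, LT = x_1**2.
f_2 = -3/2*x_1**2 + 1/2*x_1*x_2 + 3*x_1 - 1, LT = x_1**2.

S(f_1,f_2): lcm = x_1**2. S = 1/3*x_1*x_2**2 - 2/3*x_1*x_2 + 2*x_1 - 3.
  leading term x_1*x_2**2: no divisor's leading term divides it; move 1/3*x_1*x_2**2 to the remainder.
  leading term x_1*x_2: no divisor's leading term divides it; move -2/3*x_1*x_2 to the remainder.
  leading term x_1: no divisor's leading term divides it; move 2*x_1 to the remainder.
  leading term 1: no divisor's leading term divides it; move -3 to the remainder.
  remainder 1/3*x_1*x_2**2 - 2/3*x_1*x_2 + 2*x_1 - 3 ≠ 0; add h_3 = 1/3*x_1*x_2**2 - 2/3*x_1*x_2 + 2*x_1 - 3 to the basis.

S(f_1,h_3): lcm = x_1**2*x_2**2. S = 2*x_1**2*x_2 - 6*x_1**2 + 1/3*x_1*x_2**4 - x_1*x_2**3 + 9*x_1 - 7/3*x_2**2.
  leading term x_1**2*x_2: subtract (2/3*x_2)·f_1 from 2*x_1**2*x_2 - 6*x_1**2 + 1/3*x_1*x_2**4 - x_1*x_2**3 + 9*x_1 - 7/3*x_2**2 → -6*x_1**2 + 1/3*x_1*x_2**4 - 5/3*x_1*x_2**3 + 2*x_1*x_2**2 + 9*x_1 - 7/3*x_2**2 + 14/3*x_2
  leading term x_1**2: subtract (-2)·f_1 from -6*x_1**2 + 1/3*x_1*x_2**4 - 5/3*x_1*x_2**3 + 2*x_1*x_2**2 + 9*x_1 - 7/3*x_2**2 + 14/3*x_2 → 1/3*x_1*x_2**4 - 5/3*x_1*x_2**3 + 4*x_1*x_2**2 - 6*x_1*x_2 + 9*x_1 - 7/3*x_2**2 + 14/3*x_2 - 14
  leading term x_1*x_2**4: subtract (x_2**2)·h_3 from 1/3*x_1*x_2**4 - 5/3*x_1*x_2**3 + 4*x_1*x_2**2 - 6*x_1*x_2 + 9*x_1 - 7/3*x_2**2 + 14/3*x_2 - 14 → -x_1*x_2**3 + 2*x_1*x_2**2 - 6*x_1*x_2 + 9*x_1 + 2/3*x_2**2 + 14/3*x_2 - 14
  leading term x_1*x_2**3: subtract (-3*x_2)·h_3 from -x_1*x_2**3 + 2*x_1*x_2**2 - 6*x_1*x_2 + 9*x_1 + 2/3*x_2**2 + 14/3*x_2 - 14 → 9*x_1 + 2/3*x_2**2 - 13/3*x_2 - 14
  leading term x_1: no divisor's leading term divides it; move 9*x_1 to the remainder.
  leading term x_2**2: no divisor's leading term divides it; move 2/3*x_2**2 to the remainder.
  leading term x_2: no divisor's leading term divides it; move -13/3*x_2 to the remainder.
  leading term 1: no divisor's leading term divides it; move -14 to the remainder.
  remainder 9*x_1 + 2/3*x_2**2 - 13/3*x_2 - 14 ≠ 0; add h_4 = 9*x_1 + 2/3*x_2**2 - 13/3*x_2 - 14 to the basis.

S(h_3,h_4): lcm = x_1*x_2**2. S = -2*x_1*x_2 + 6*x_1 - 2/27*x_2**4 + 13/27*x_2**3 + 14/9*x_2**2 - 9.
  leading term x_1*x_2: subtract (-2/9*x_2)·h_4 from -2*x_1*x_2 + 6*x_1 - 2/27*x_2**4 + 13/27*x_2**3 + 14/9*x_2**2 - 9 → 6*x_1 - 2/27*x_2**4 + 17/27*x_2**3 + 16/27*x_2**2 - 28/9*x_2 - 9
  leading term x_1: subtract (2/3)·h_4 from 6*x_1 - 2/27*x_2**4 + 17/27*x_2**3 + 16/27*x_2**2 - 28/9*x_2 - 9 → -2/27*x_2**4 + 17/27*x_2**3 + 4/27*x_2**2 - 2/9*x_2 + 1/3
  leading term x_2**4: no divisor's leading term divides it; move -2/27*x_2**4 to the remainder.
  leading term x_2**3: no divisor's leading term divides it; move 17/27*x_2**3 to the remainder.
  leading term x_2**2: no divisor's leading term divides it; move 4/27*x_2**2 to the remainder.
  leading term x_2: no divisor's leading term divides it; move -2/9*x_2 to the remainder.
  leading term 1: no divisor's leading term divides it; move 1/3 to the remainder.
  remainder -2/27*x_2**4 + 17/27*x_2**3 + 4/27*x_2**2 - 2/9*x_2 + 1/3 ≠ 0; add h_5 = -2/27*x_2**4 + 17/27*x_2**3 + 4/27*x_2**2 - 2/9*x_2 + 1/3 to the basis.

The other S-polynomials (S(f_2,h_3), S(f_1,h_4), S(f_2,h_4), S(f_1,h_5), S(f_2,h_5), S(h_3,h_5), S(h_4,h_5)) all reduce to 0 modulo the current basis, so we have a Gröbner basis.
Inter-reduce: drop elements whose leading term is divisible by another's, tail-reduce, and make monic.
Reduced Gröbner basis: {x_1 + 2/27*x_2**2 - 13/27*x_2 - 14/9, x_2**4 - 17/2*x_2**3 - 2*x_2**2 + 3*x_2 - 9/2}.
Label its elements g_1 = x_1 + 2/27*x_2**2 - 13/27*x_2 - 14/9, g_2 = x_2**4 - 17/2*x_2**3 - 2*x_2**2 + 3*x_2 - 9/2.

Reduce p = -x_1 + 25/27*x_2**2 - 14/27*x_2 + 14/9 modulo G:
  leading term x_1: subtract (-1)·g_1 from -x_1 + 25/27*x_2**2 - 14/27*x_2 + 14/9 → x_2**2 - x_2
  leading term x_2**2: no divisor's leading term divides it; move x_2**2 to the remainder.
  leading term x_2: no divisor's leading term divides it; move -x_2 to the remainder.
  normal form = x_2**2 - x_2.
The normal form is nonzero, so p ∉ I. Since p minus its normal form lies in I, I + (p) = I + (r) where r = x_2**2 - x_2; decide whether this ideal is the whole ring.
Run Buchberger on G together with r (pairs among the g_i already reduce to 0 since G is a Gröbner basis):
g_1 = x_1 + 2/27*x_2**2 - 13/27*x_2 - 14/9, LT = x_1.
g_2 = x_2**4 - 17/2*x_2**3 - 2*x_2**2 + 3*x_2 - 9/2, LT = x_2**4.
r = x_2**2 - x_2, LT = x_2**2.

S(g_2,r): lcm = x_2**4. S = -15/2*x_2**3 - 2*x_2**2 + 3*x_2 - 9/2.
  leading term x_2**3: subtract (-15/2*x_2)·r from -15/2*x_2**3 - 2*x_2**2 + 3*x_2 - 9/2 → -19/2*x_2**2 + 3*x_2 - 9/2
  leading term x_2**2: subtract (-19/2)·r from -19/2*x_2**2 + 3*x_2 - 9/2 → -13/2*x_2 - 9/2
  leading term x_2: no divisor's leading term divides it; move -13/2*x_2 to the remainder.
  leading term 1: no divisor's leading term divides it; move -9/2 to the remainder.
  remainder -13/2*x_2 - 9/2 ≠ 0; add m_4 = -13/2*x_2 - 9/2 to the basis.

S(g_2,m_4): lcm = x_2**4. S = -239/26*x_2**3 - 2*x_2**2 + 3*x_2 - 9/2.
  leading term x_2**3: subtract (-239/26*x_2)·r from -239/26*x_2**3 - 2*x_2**2 + 3*x_2 - 9/2 → -291/26*x_2**2 + 3*x_2 - 9/2
  leading term x_2**2: subtract (-291/26)·r from -291/26*x_2**2 + 3*x_2 - 9/2 → -213/26*x_2 - 9/2
  leading term x_2: subtract (213/169)·m_4 from -213/26*x_2 - 9/2 → 198/169
  leading term 1: no divisor's leading term divides it; move 198/169 to the remainder.
  remainder 198/169 ≠ 0; add m_5 = 198/169 to the basis.

The other S-polynomials (S(g_1,g_2), S(g_1,r), S(g_1,m_4), S(r,m_4), S(g_1,m_5), S(g_2,m_5), S(r,m_5), S(m_4,m_5)) all reduce to 0 modulo the current basis, so we have a Gröbner basis.
Inter-reduce: drop elements whose leading term is divisible by another's, tail-reduce, and make monic.
Reduced Gröbner basis: {1}.
The reduced Gröbner basis of I + (p) is {1}: the ideal is the whole ring, so the enlarged system has no common solution — adjoining p is inconsistent.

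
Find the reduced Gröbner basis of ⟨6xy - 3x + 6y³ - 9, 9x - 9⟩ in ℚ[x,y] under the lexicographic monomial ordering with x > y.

f_1 = 6xy - 3x + 6y³ - 9, LT = xy.
f_2 = 9x - 9, LT = x.

S(f_1,f_2): lcm = xy. S = -½x + y³ + y - 3/2.
  leading term x: subtract (-1/18)·f_2 from -½x + y³ + y - 3/2 → y³ + y - 2
  leading term y³: no divisor's leading term divides it; move y³ to the remainder.
  leading term y: no divisor's leading term divides it; move y to the remainder.
  leading term 1: no divisor's leading term divides it; move -2 to the remainder.
  remainder y³ + y - 2 ≠ 0; add g_3 = y³ + y - 2 to the basis.

The other S-polynomials (S(f_1,g_3), S(f_2,g_3)) all reduce to 0 modulo the current basis, so we have a Gröbner basis.
Inter-reduce: drop elements whose leading term is divisible by another's, tail-reduce, and make monic.

G = {x - 1, y³ + y - 2}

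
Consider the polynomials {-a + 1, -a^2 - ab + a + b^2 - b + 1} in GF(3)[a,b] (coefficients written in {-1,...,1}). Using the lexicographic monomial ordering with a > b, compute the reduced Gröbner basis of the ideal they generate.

Buchberger's algorithm terminates because the ascending chain of leading-term ideals stabilizes.

f_1 = -a + 1, LT = a.
f_2 = -a^2 - ab + a + b^2 - b + 1, LT = a^2.

S(f_1,f_2): lcm = a^2. S = -ab + b^2 - b + 1.
  leading term ab: subtract (b)·f_1 from -ab + b^2 - b + 1 → b^2 + b + 1
  leading term b^2: no divisor's leading term divides it; move b^2 to the remainder.
  leading term b: no divisor's leading term divides it; move b to the remainder.
  leading term 1: no divisor's leading term divides it; move 1 to the remainder.
  remainder b^2 + b + 1 ≠ 0; add g_3 = b^2 + b + 1 to the basis.

The other S-polynomials (S(f_1,g_3), S(f_2,g_3)) all reduce to 0 modulo the current basis, so we have a Gröbner basis.
Inter-reduce: drop elements whose leading term is divisible by another's, tail-reduce, and make monic.

G = {a - 1, b^2 + b + 1}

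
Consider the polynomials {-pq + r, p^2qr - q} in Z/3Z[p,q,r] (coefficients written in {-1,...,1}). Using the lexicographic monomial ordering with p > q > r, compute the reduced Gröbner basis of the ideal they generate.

G = {pq - r, pr^2 - q, q^2 - r^3}

Buchberger's algorithm terminates because the ascending chain of leading-term ideals stabilizes.

f_1 = -pq + r, LT = pq.
f_2 = p^2qr - q, LT = p^2qr.

S(f_1,f_2): lcm = p^2qr. S = -pr^2 + q.
  reduce S modulo (f_1, f_2):
  remainder -pr^2 + q ≠ 0; add g_3 = -pr^2 + q to the basis.

S(f_1,g_3): lcm = pqr^2. S = q^2 - r^3.
  reduce S modulo (f_1, f_2, g_3):
  remainder q^2 - r^3 ≠ 0; add g_4 = q^2 - r^3 to the basis.

The other S-polynomials (S(f_2,g_3), S(f_1,g_4), S(f_2,g_4), S(g_3,g_4)) all reduce to 0 modulo the current basis, so we have a Gröbner basis.
Inter-reduce: drop elements whose leading term is divisible by another's, tail-reduce, and make monic.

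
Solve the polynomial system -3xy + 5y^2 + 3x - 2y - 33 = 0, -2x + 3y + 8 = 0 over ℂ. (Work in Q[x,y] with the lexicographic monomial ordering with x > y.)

Compute a lex Gröbner basis by Buchberger's algorithm.
f_1 = -3xy + 3x + 5y^2 - 2y - 33, LT = xy.
f_2 = -2x + 3y + 8, LT = x.

S(f_1,f_2): lcm = xy. S = -x - 1/6y^2 + 14/3y + 11.
  leading term x: subtract (1/2)·f_2 from -x - 1/6y^2 + 14/3y + 11 → -1/6y^2 + 19/6y + 7
  leading term y^2: no divisor's leading term divides it; move -1/6y^2 to the remainder.
  leading term y: no divisor's leading term divides it; move 19/6y to the remainder.
  leading term 1: no divisor's leading term divides it; move 7 to the remainder.
  remainder -1/6y^2 + 19/6y + 7 ≠ 0; add h_3 = -1/6y^2 + 19/6y + 7 to the basis.

The other S-polynomials (S(f_1,h_3), S(f_2,h_3)) all reduce to 0 modulo the current basis, so we have a Gröbner basis.
Inter-reduce: drop elements whose leading term is divisible by another's, tail-reduce, and make monic.
Reduced Gröbner basis: {x - 3/2y - 4, y^2 - 19y - 42}.

Since the basis is lex-ordered, y^2 - 19y - 42 is univariate in y. Its roots are {-2, 21}. Back-substituting each root into the other basis elements fixes the other coordinates.
  y = -2: the earlier basis element becomes x - 1 = 0, giving x = 1 — point (1, -2).
  y = 21: the earlier basis element becomes x - 71/2 = 0, giving x = 71/2 — point (71/2, 21).
Each listed point satisfies every original equation (direct substitution).

{(1, -2), (71/2, 21)}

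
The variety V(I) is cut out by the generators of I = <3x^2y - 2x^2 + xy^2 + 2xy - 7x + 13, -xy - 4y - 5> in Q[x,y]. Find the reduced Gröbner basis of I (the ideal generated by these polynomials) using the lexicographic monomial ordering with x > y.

The reduced Gröbner basis is the canonical form of the ideal for this ordering.

f_1 = 3x^2y - 2x^2 + xy^2 + 2xy - 7x + 13, LT = x^2y.
f_2 = -xy - 4y - 5, LT = xy.

S(f_1,f_2): lcm = x^2y. S = -2/3x^2 + 1/3xy^2 - 10/3xy - 22/3x + 13/3.
  reduce S modulo (f_1, f_2):
  remainder -2/3x^2 - 22/3x - 4/3y^2 + 35/3y + 21 ≠ 0; add g_3 = -2/3x^2 - 22/3x - 4/3y^2 + 35/3y + 21 to the basis.

S(f_1,g_3): lcm = x^2y. S = -2/3x^2 + 1/3xy^2 - 31/3xy - 7/3x - 2y^3 + 35/2y^2 + 63/2y + 13/3.
  reduce S modulo (f_1, f_2, g_3):
  remainder 5x - 2y^3 + 35/2y^2 + 119/2y + 35 ≠ 0; add g_4 = 5x - 2y^3 + 35/2y^2 + 119/2y + 35 to the basis.

S(f_1,g_4): lcm = x^2y. S = -2/3x^2 + 2/5xy^4 - 7/2xy^3 - 347/30xy^2 - 19/3xy - 7/3x + 13/3.
  reduce S modulo (f_1, f_2, g_3, g_4):
  remainder -8/5y^4 + 14y^3 + 238/5y^2 + 12y - 20 ≠ 0; add g_5 = -8/5y^4 + 14y^3 + 238/5y^2 + 12y - 20 to the basis.

The other S-polynomials (S(f_2,g_3), S(f_2,g_4), S(g_3,g_4), S(f_1,g_5), S(f_2,g_5), S(g_3,g_5), S(g_4,g_5)) all reduce to 0 modulo the current basis, so we have a Gröbner basis.
Inter-reduce: drop elements whose leading term is divisible by another's, tail-reduce, and make monic.

G = {x - 2/5y^3 + 7/2y^2 + 119/10y + 7, y^4 - 35/4y^3 - 119/4y^2 - 15/2y + 25/2}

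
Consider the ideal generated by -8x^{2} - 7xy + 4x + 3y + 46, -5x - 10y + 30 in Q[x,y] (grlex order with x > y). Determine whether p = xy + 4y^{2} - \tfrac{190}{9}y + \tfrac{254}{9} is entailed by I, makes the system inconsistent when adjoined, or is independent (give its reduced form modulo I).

Adjoining xy + 4y^{2} - \tfrac{190}{9}y + \tfrac{254}{9} makes the ideal the whole ring: the system is inconsistent.

First compute the reduced Gröbner basis of I by Buchberger's algorithm.
f_1 = -8x^{2} - 7xy + 4x + 3y + 46, LT = x^{2}.
f_2 = -5x - 10y + 30, LT = x.

S(f_1,f_2): lcm = x^{2}. S = -\tfrac{9}{8}xy + \tfrac{11}{2}x - \tfrac{3}{8}y - \tfrac{23}{4}.
  leading term xy: subtract (\tfrac{9}{40}y)·f_2 from -\tfrac{9}{8}xy + \tfrac{11}{2}x - \tfrac{3}{8}y - \tfrac{23}{4} → \tfrac{9}{4}y^{2} + \tfrac{11}{2}x - \tfrac{57}{8}y - \tfrac{23}{4}
  leading term y^{2}: no divisor's leading term divides it; move \tfrac{9}{4}y^{2} to the remainder.
  leading term x: subtract (-\tfrac{11}{10})·f_2 from \tfrac{11}{2}x - \tfrac{57}{8}y - \tfrac{23}{4} → -\tfrac{145}{8}y + \tfrac{109}{4}
  leading term y: no divisor's leading term divides it; move -\tfrac{145}{8}y to the remainder.
  leading term 1: no divisor's leading term divides it; move \tfrac{109}{4} to the remainder.
  remainder \tfrac{9}{4}y^{2} - \tfrac{145}{8}y + \tfrac{109}{4} ≠ 0; add h_3 = \tfrac{9}{4}y^{2} - \tfrac{145}{8}y + \tfrac{109}{4} to the basis.

The other S-polynomials (S(f_1,h_3), S(f_2,h_3)) all reduce to 0 modulo the current basis, so we have a Gröbner basis.
Inter-reduce: drop elements whose leading term is divisible by another's, tail-reduce, and make monic.
Reduced Gröbner basis: {y^{2} - \tfrac{145}{18}y + \tfrac{109}{9}, x + 2y - 6}.
Label its elements g_1 = y^{2} - \tfrac{145}{18}y + \tfrac{109}{9}, g_2 = x + 2y - 6.

Reduce p = xy + 4y^{2} - \tfrac{190}{9}y + \tfrac{254}{9} modulo G:
  leading term xy: subtract (y)·g_2 from xy + 4y^{2} - \tfrac{190}{9}y + \tfrac{254}{9} → 2y^{2} - \tfrac{136}{9}y + \tfrac{254}{9}
  leading term y^{2}: subtract (2)·g_1 from 2y^{2} - \tfrac{136}{9}y + \tfrac{254}{9} → y + 4
  leading term y: no divisor's leading term divides it; move y to the remainder.
  leading term 1: no divisor's leading term divides it; move 4 to the remainder.
  normal form = y + 4.
The normal form is nonzero, so p ∉ I. Since p minus its normal form lies in I, I + (p) = I + (r) where r = y + 4; decide whether this ideal is the whole ring.
Run Buchberger on G together with r (pairs among the g_i already reduce to 0 since G is a Gröbner basis):
g_1 = y^{2} - \tfrac{145}{18}y + \tfrac{109}{9}, LT = y^{2}.
g_2 = x + 2y - 6, LT = x.
r = y + 4, LT = y.

S(g_1,r): lcm = y^{2}. S = -\tfrac{217}{18}y + \tfrac{109}{9}.
  leading term y: subtract (-\tfrac{217}{18})·r from -\tfrac{217}{18}y + \tfrac{109}{9} → \tfrac{181}{3}
  leading term 1: no divisor's leading term divides it; move \tfrac{181}{3} to the remainder.
  remainder \tfrac{181}{3} ≠ 0; add m_4 = \tfrac{181}{3} to the basis.

The other S-polynomials (S(g_1,g_2), S(g_2,r), S(g_1,m_4), S(g_2,m_4), S(r,m_4)) all reduce to 0 modulo the current basis, so we have a Gröbner basis.
Inter-reduce: drop elements whose leading term is divisible by another's, tail-reduce, and make monic.
Reduced Gröbner basis: {1}.
The reduced Gröbner basis of I + (p) is {1}: the ideal is the whole ring, so the enlarged system has no common solution — adjoining p is inconsistent.

Ideal membership is decidable via reduction modulo a Gröbner basis.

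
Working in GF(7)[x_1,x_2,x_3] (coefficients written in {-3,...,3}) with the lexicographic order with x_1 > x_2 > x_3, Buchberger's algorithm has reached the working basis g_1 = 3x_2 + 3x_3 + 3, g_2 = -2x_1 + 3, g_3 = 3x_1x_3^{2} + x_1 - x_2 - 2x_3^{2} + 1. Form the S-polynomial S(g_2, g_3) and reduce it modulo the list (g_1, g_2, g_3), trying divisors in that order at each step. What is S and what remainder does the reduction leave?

lcm(LM(g_2), LM(g_3)) = x_1x_3^{2}.
S = (lcm/LT(g_2))·g_2 − (lcm/LT(g_3))·g_3 = 2x_1 - 2x_2 - 2x_3^{2} + 2.
Reduce S modulo (g_1, g_2, g_3) in that order:
  leading term x_1: subtract (-1)·g_2 from 2x_1 - 2x_2 - 2x_3^{2} + 2 → -2x_2 - 2x_3^{2} - 2
  leading term x_2: subtract (-3)·g_1 from -2x_2 - 2x_3^{2} - 2 → -2x_3^{2} + 2x_3
  leading term x_3^{2}: no divisor's leading term divides it; move -2x_3^{2} to the remainder.
  leading term x_3: no divisor's leading term divides it; move 2x_3 to the remainder.
The remainder -2x_3^{2} + 2x_3 is nonzero, so it would be added as the next basis element.
An S-polynomial is built so that the two leading terms cancel; whether anything survives reduction is exactly the Gröbner-basis criterion.

S(g_2, g_3) = 2x_1 - 2x_2 - 2x_3^{2} + 2; remainder on division = -2x_3^{2} + 2x_3.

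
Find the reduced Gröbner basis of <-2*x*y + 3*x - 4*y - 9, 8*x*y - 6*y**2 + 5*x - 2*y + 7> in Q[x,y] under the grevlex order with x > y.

f_1 = -2*x*y + 3*x - 4*y - 9, LT = x*y.
f_2 = 8*x*y - 6*y**2 + 5*x - 2*y + 7, LT = x*y.

S(f_1,f_2): lcm = x*y. S = 3/4*y**2 - 17/8*x + 9/4*y + 29/8.
  leading term y**2: no divisor's leading term divides it; move 3/4*y**2 to the remainder.
  leading term x: no divisor's leading term divides it; move -17/8*x to the remainder.
  leading term y: no divisor's leading term divides it; move 9/4*y to the remainder.
  leading term 1: no divisor's leading term divides it; move 29/8 to the remainder.
  remainder 3/4*y**2 - 17/8*x + 9/4*y + 29/8 ≠ 0; add g_3 = 3/4*y**2 - 17/8*x + 9/4*y + 29/8 to the basis.

S(f_1,g_3): lcm = x*y**2. S = 17/6*x**2 - 9/2*x*y + 2*y**2 - 29/6*x + 9/2*y.
  leading term x**2: no divisor's leading term divides it; move 17/6*x**2 to the remainder.
  leading term x*y: subtract (9/4)·f_1 from -9/2*x*y + 2*y**2 - 29/6*x + 9/2*y → 2*y**2 - 139/12*x + 27/2*y + 81/4
  leading term y**2: subtract (8/3)·g_3 from 2*y**2 - 139/12*x + 27/2*y + 81/4 → -71/12*x + 15/2*y + 127/12
  leading term x: no divisor's leading term divides it; move -71/12*x to the remainder.
  leading term y: no divisor's leading term divides it; move 15/2*y to the remainder.
  leading term 1: no divisor's leading term divides it; move 127/12 to the remainder.
  remainder 17/6*x**2 - 71/12*x + 15/2*y + 127/12 ≠ 0; add g_4 = 17/6*x**2 - 71/12*x + 15/2*y + 127/12 to the basis.

S(f_2,g_3): lcm = x*y**2. S = -3/4*y**3 + 17/6*x**2 - 19/8*x*y - 1/4*y**2 - 29/6*x + 7/8*y.
  leading term y**3: subtract (-y)·g_3 from -3/4*y**3 + 17/6*x**2 - 19/8*x*y - 1/4*y**2 - 29/6*x + 7/8*y → 17/6*x**2 - 9/2*x*y + 2*y**2 - 29/6*x + 9/2*y
  leading term x**2: subtract (1)·g_4 from 17/6*x**2 - 9/2*x*y + 2*y**2 - 29/6*x + 9/2*y → -9/2*x*y + 2*y**2 + 13/12*x - 3*y - 127/12
  leading term x*y: subtract (9/4)·f_1 from -9/2*x*y + 2*y**2 + 13/12*x - 3*y - 127/12 → 2*y**2 - 17/3*x + 6*y + 29/3
  leading term y**2: subtract (8/3)·g_3 from 2*y**2 - 17/3*x + 6*y + 29/3 → 0
  remainder 0.

S(f_1,g_4): lcm = x**2*y. S = -3/2*x**2 + 139/34*x*y - 45/17*y**2 + 9/2*x - 127/34*y.
  leading term x**2: subtract (-9/17)·g_4 from -3/2*x**2 + 139/34*x*y - 45/17*y**2 + 9/2*x - 127/34*y → 139/34*x*y - 45/17*y**2 + 93/68*x + 4/17*y + 381/68
  leading term x*y: subtract (-139/68)·f_1 from 139/34*x*y - 45/17*y**2 + 93/68*x + 4/17*y + 381/68 → -45/17*y**2 + 15/2*x - 135/17*y - 435/34
  leading term y**2: subtract (-60/17)·g_3 from -45/17*y**2 + 15/2*x - 135/17*y - 435/34 → 0
  remainder 0.

S(f_2,g_4): lcm = x**2*y. S = -3/4*x*y**2 + 5/8*x**2 + 125/68*x*y - 45/17*y**2 + 7/8*x - 127/34*y.
  leading term x*y**2: subtract (3/8*y)·f_1 from -3/4*x*y**2 + 5/8*x**2 + 125/68*x*y - 45/17*y**2 + 7/8*x - 127/34*y → 5/8*x**2 + 97/136*x*y - 39/34*y**2 + 7/8*x - 49/136*y
  leading term x**2: subtract (15/68)·g_4 from 5/8*x**2 + 97/136*x*y - 39/34*y**2 + 7/8*x - 49/136*y → 97/136*x*y - 39/34*y**2 + 593/272*x - 137/68*y - 635/272
  leading term x*y: subtract (-97/272)·f_1 from 97/136*x*y - 39/34*y**2 + 593/272*x - 137/68*y - 635/272 → -39/34*y**2 + 13/4*x - 117/34*y - 377/68
  leading term y**2: subtract (-26/17)·g_3 from -39/34*y**2 + 13/4*x - 117/34*y - 377/68 → 0
  remainder 0.

S(g_3,g_4): leading monomials are coprime, so the S-polynomial reduces to 0 (Buchberger's first criterion).
Every S-polynomial of the final basis reduces to 0, so we have a Gröbner basis.
Inter-reduce: drop elements whose leading term is divisible by another's, tail-reduce, and make monic.

G = {x**2 - 71/34*x + 45/17*y + 127/34, x*y - 3/2*x + 2*y + 9/2, y**2 - 17/6*x + 3*y + 29/6}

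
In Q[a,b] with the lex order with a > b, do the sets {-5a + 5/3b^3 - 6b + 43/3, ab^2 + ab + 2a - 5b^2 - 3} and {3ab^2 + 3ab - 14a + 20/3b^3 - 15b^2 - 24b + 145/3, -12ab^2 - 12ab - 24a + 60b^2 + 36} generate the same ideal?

Equality of ideals is decidable: compute both reduced Gröbner bases (unique for the ordering) and check whether they agree.
Buchberger on the first generating set:
f_1 = -5a + 5/3b^3 - 6b + 43/3, LT = a.
f_2 = ab^2 + ab + 2a - 5b^2 - 3, LT = ab^2.

S(f_1,f_2): lcm = ab^2. S = -ab - 2a - 1/3b^5 + 6/5b^3 + 32/15b^2 + 3.
  leading term ab: subtract (1/5b)·f_1 from -ab - 2a - 1/3b^5 + 6/5b^3 + 32/15b^2 + 3 → -2a - 1/3b^5 - 1/3b^4 + 6/5b^3 + 10/3b^2 - 43/15b + 3
  leading term a: subtract (2/5)·f_1 from -2a - 1/3b^5 - 1/3b^4 + 6/5b^3 + 10/3b^2 - 43/15b + 3 → -1/3b^5 - 1/3b^4 + 8/15b^3 + 10/3b^2 - 7/15b - 41/15
  leading term b^5: no divisor's leading term divides it; move -1/3b^5 to the remainder.
  leading term b^4: no divisor's leading term divides it; move -1/3b^4 to the remainder.
  leading term b^3: no divisor's leading term divides it; move 8/15b^3 to the remainder.
  leading term b^2: no divisor's leading term divides it; move 10/3b^2 to the remainder.
  leading term b: no divisor's leading term divides it; move -7/15b to the remainder.
  leading term 1: no divisor's leading term divides it; move -41/15 to the remainder.
  remainder -1/3b^5 - 1/3b^4 + 8/15b^3 + 10/3b^2 - 7/15b - 41/15 ≠ 0; add g_3 = -1/3b^5 - 1/3b^4 + 8/15b^3 + 10/3b^2 - 7/15b - 41/15 to the basis.

The other S-polynomials (S(f_1,g_3), S(f_2,g_3)) all reduce to 0 modulo the current basis, so we have a Gröbner basis.
Inter-reduce: drop elements whose leading term is divisible by another's, tail-reduce, and make monic.
Reduced Gröbner basis: {a - 1/3b^3 + 6/5b - 43/15, b^5 + b^4 - 8/5b^3 - 10b^2 + 7/5b + 41/5}.

Buchberger on the second generating set:
h_1 = 3ab^2 + 3ab - 14a + 20/3b^3 - 15b^2 - 24b + 145/3, LT = ab^2.
h_2 = -12ab^2 - 12ab - 24a + 60b^2 + 36, LT = ab^2.

S(h_1,h_2): lcm = ab^2. S = -20/3a + 20/9b^3 - 8b + 172/9.
  leading term a: no divisor's leading term divides it; move -20/3a to the remainder.
  leading term b^3: no divisor's leading term divides it; move 20/9b^3 to the remainder.
  leading term b: no divisor's leading term divides it; move -8b to the remainder.
  leading term 1: no divisor's leading term divides it; move 172/9 to the remainder.
  remainder -20/3a + 20/9b^3 - 8b + 172/9 ≠ 0; add k_3 = -20/3a + 20/9b^3 - 8b + 172/9 to the basis.

S(h_1,k_3): lcm = ab^2. S = ab - 14/3a + 1/3b^5 + 46/45b^3 - 32/15b^2 - 8b + 145/9.
  leading term ab: subtract (-3/20b)·k_3 from ab - 14/3a + 1/3b^5 + 46/45b^3 - 32/15b^2 - 8b + 145/9 → -14/3a + 1/3b^5 + 1/3b^4 + 46/45b^3 - 10/3b^2 - 77/15b + 145/9
  leading term a: subtract (7/10)·k_3 from -14/3a + 1/3b^5 + 1/3b^4 + 46/45b^3 - 10/3b^2 - 77/15b + 145/9 → 1/3b^5 + 1/3b^4 - 8/15b^3 - 10/3b^2 + 7/15b + 41/15
  leading term b^5: no divisor's leading term divides it; move 1/3b^5 to the remainder.
  leading term b^4: no divisor's leading term divides it; move 1/3b^4 to the remainder.
  leading term b^3: no divisor's leading term divides it; move -8/15b^3 to the remainder.
  leading term b^2: no divisor's leading term divides it; move -10/3b^2 to the remainder.
  leading term b: no divisor's leading term divides it; move 7/15b to the remainder.
  leading term 1: no divisor's leading term divides it; move 41/15 to the remainder.
  remainder 1/3b^5 + 1/3b^4 - 8/15b^3 - 10/3b^2 + 7/15b + 41/15 ≠ 0; add k_4 = 1/3b^5 + 1/3b^4 - 8/15b^3 - 10/3b^2 + 7/15b + 41/15 to the basis.

The other S-polynomials (S(h_2,k_3), S(h_1,k_4), S(h_2,k_4), S(k_3,k_4)) all reduce to 0 modulo the current basis, so we have a Gröbner basis.
Inter-reduce: drop elements whose leading term is divisible by another's, tail-reduce, and make monic.
Reduced Gröbner basis: {a - 1/3b^3 + 6/5b - 43/15, b^5 + b^4 - 8/5b^3 - 10b^2 + 7/5b + 41/5}.

These coincide, so the ideals are equal.
The choice of monomial ordering does not affect the verdict — as long as both bases are computed under the same ordering, their equality decides ideal equality.

Yes, the ideals are equal.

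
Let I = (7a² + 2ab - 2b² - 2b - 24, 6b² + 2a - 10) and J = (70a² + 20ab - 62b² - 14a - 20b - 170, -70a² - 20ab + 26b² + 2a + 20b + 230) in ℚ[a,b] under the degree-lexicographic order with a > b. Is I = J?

Yes, the ideals are equal.

For a fixed monomial order, each ideal has a unique reduced Gröbner basis; comparing bases decides equality.
Buchberger on the first generating set:
f_1 = 7a² + 2ab - 2b² - 2b - 24, LT = a².
f_2 = 6b² + 2a - 10, LT = b².

The S-polynomials (S(f_1,f_2)) all reduce to 0 modulo the current basis, so we have a Gröbner basis.
Inter-reduce: drop elements whose leading term is divisible by another's, tail-reduce, and make monic.
Reduced Gröbner basis: {a² + 2/7ab + 2/21a - 2/7b - 82/21, b² + ⅓a - 5/3}.

Buchberger on the second generating set:
h_1 = 70a² + 20ab - 62b² - 14a - 20b - 170, LT = a².
h_2 = -70a² - 20ab + 26b² + 2a + 20b + 230, LT = a².

S(h_1,h_2): lcm = a². S = -18/35b² - 6/35a + 6/7.
  leading term b²: no divisor's leading term divides it; move -18/35b² to the remainder.
  leading term a: no divisor's leading term divides it; move -6/35a to the remainder.
  leading term 1: no divisor's leading term divides it; move 6/7 to the remainder.
  remainder -18/35b² - 6/35a + 6/7 ≠ 0; add k_3 = -18/35b² - 6/35a + 6/7 to the basis.

The other S-polynomials (S(h_1,k_3), S(h_2,k_3)) all reduce to 0 modulo the current basis, so we have a Gröbner basis.
Inter-reduce: drop elements whose leading term is divisible by another's, tail-reduce, and make monic.
Reduced Gröbner basis: {a² + 2/7ab + 2/21a - 2/7b - 82/21, b² + ⅓a - 5/3}.

These coincide, so the ideals are equal.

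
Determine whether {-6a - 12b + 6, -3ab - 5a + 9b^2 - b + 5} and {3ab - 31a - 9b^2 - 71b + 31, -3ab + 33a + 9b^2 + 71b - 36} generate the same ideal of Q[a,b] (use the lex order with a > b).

Equality of ideals is decidable: compute both reduced Gröbner bases (unique for the ordering) and check whether they agree.
Buchberger on the first generating set:
f_1 = -6a - 12b + 6, LT = a.
f_2 = -3ab - 5a + 9b^2 - b + 5, LT = ab.

S(f_1,f_2): lcm = ab. S = -5/3a + 5b^2 - 4/3b + 5/3.
  leading term a: subtract (5/18)·f_1 from -5/3a + 5b^2 - 4/3b + 5/3 → 5b^2 + 2b
  leading term b^2: no divisor's leading term divides it; move 5b^2 to the remainder.
  leading term b: no divisor's leading term divides it; move 2b to the remainder.
  remainder 5b^2 + 2b ≠ 0; add g_3 = 5b^2 + 2b to the basis.

The other S-polynomials (S(f_1,g_3), S(f_2,g_3)) all reduce to 0 modulo the current basis, so we have a Gröbner basis.
Inter-reduce: drop elements whose leading term is divisible by another's, tail-reduce, and make monic.
Reduced Gröbner basis: {a + 2b - 1, b^2 + 2/5b}.

Buchberger on the second generating set:
h_1 = 3ab - 31a - 9b^2 - 71b + 31, LT = ab.
h_2 = -3ab + 33a + 9b^2 + 71b - 36, LT = ab.

S(h_1,h_2): lcm = ab. S = 2/3a - 5/3.
  leading term a: no divisor's leading term divides it; move 2/3a to the remainder.
  leading term 1: no divisor's leading term divides it; move -5/3 to the remainder.
  remainder 2/3a - 5/3 ≠ 0; add k_3 = 2/3a - 5/3 to the basis.

S(h_1,k_3): lcm = ab. S = -31/3a - 3b^2 - 127/6b + 31/3.
  leading term a: subtract (-31/2)·k_3 from -31/3a - 3b^2 - 127/6b + 31/3 → -3b^2 - 127/6b - 31/2
  leading term b^2: no divisor's leading term divides it; move -3b^2 to the remainder.
  leading term b: no divisor's leading term divides it; move -127/6b to the remainder.
  leading term 1: no divisor's leading term divides it; move -31/2 to the remainder.
  remainder -3b^2 - 127/6b - 31/2 ≠ 0; add k_4 = -3b^2 - 127/6b - 31/2 to the basis.

The other S-polynomials (S(h_2,k_3), S(h_1,k_4), S(h_2,k_4), S(k_3,k_4)) all reduce to 0 modulo the current basis, so we have a Gröbner basis.
Inter-reduce: drop elements whose leading term is divisible by another's, tail-reduce, and make monic.
Reduced Gröbner basis: {a - 5/2, b^2 + 127/18b + 31/6}.

The bases are distinct; the ideals are different.

No, the ideals differ.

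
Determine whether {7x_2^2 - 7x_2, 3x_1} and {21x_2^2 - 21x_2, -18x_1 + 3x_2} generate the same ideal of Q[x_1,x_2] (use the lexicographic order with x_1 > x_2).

Two ideals are equal iff their reduced Gröbner bases coincide (the reduced basis is unique for a fixed ordering).
Buchberger on the first generating set:
f_1 = 7x_2^2 - 7x_2, LT = x_2^2.
f_2 = 3x_1, LT = x_1.

The S-polynomials (S(f_1,f_2)) all reduce to 0 modulo the current basis, so we have a Gröbner basis.
Inter-reduce: drop elements whose leading term is divisible by another's, tail-reduce, and make monic.
Reduced Gröbner basis: {x_1, x_2^2 - x_2}.

Buchberger on the second generating set:
h_1 = 21x_2^2 - 21x_2, LT = x_2^2.
h_2 = -18x_1 + 3x_2, LT = x_1.

The S-polynomials (S(h_1,h_2)) all reduce to 0 modulo the current basis, so we have a Gröbner basis.
Inter-reduce: drop elements whose leading term is divisible by another's, tail-reduce, and make monic.
Reduced Gröbner basis: {x_1 - 1/6x_2, x_2^2 - x_2}.

The bases are distinct; the ideals are different.

No, the ideals differ.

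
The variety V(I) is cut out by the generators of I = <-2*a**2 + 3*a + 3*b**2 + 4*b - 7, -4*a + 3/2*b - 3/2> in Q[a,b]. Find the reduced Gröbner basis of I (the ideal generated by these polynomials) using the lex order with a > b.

G = {a - 3/8*b + 3/8, b**2 + 182/87*b - 269/87}

Buchberger's algorithm terminates because the ascending chain of leading-term ideals stabilizes.

f_1 = -2*a**2 + 3*a + 3*b**2 + 4*b - 7, LT = a**2.
f_2 = -4*a + 3/2*b - 3/2, LT = a.

S(f_1,f_2): lcm = a**2. S = 3/8*a*b - 15/8*a - 3/2*b**2 - 2*b + 7/2.
  reduce S modulo (f_1, f_2):
  remainder -87/64*b**2 - 91/32*b + 269/64 ≠ 0; add g_3 = -87/64*b**2 - 91/32*b + 269/64 to the basis.

The other S-polynomials (S(f_1,g_3), S(f_2,g_3)) all reduce to 0 modulo the current basis, so we have a Gröbner basis.
Inter-reduce: drop elements whose leading term is divisible by another's, tail-reduce, and make monic.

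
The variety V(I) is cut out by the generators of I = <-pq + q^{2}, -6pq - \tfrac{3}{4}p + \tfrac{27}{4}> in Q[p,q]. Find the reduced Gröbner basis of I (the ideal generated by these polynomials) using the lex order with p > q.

f_1 = -pq + q^{2}, LT = pq.
f_2 = -6pq - \tfrac{3}{4}p + \tfrac{27}{4}, LT = pq.

S(f_1,f_2): lcm = pq. S = -\tfrac{1}{8}p - q^{2} + \tfrac{9}{8}.
  leading term p: no divisor's leading term divides it; move -\tfrac{1}{8}p to the remainder.
  leading term q^{2}: no divisor's leading term divides it; move -q^{2} to the remainder.
  leading term 1: no divisor's leading term divides it; move \tfrac{9}{8} to the remainder.
  remainder -\tfrac{1}{8}p - q^{2} + \tfrac{9}{8} ≠ 0; add g_3 = -\tfrac{1}{8}p - q^{2} + \tfrac{9}{8} to the basis.

S(f_1,g_3): lcm = pq. S = -8q^{3} - q^{2} + 9q.
  leading term q^{3}: no divisor's leading term divides it; move -8q^{3} to the remainder.
  leading term q^{2}: no divisor's leading term divides it; move -q^{2} to the remainder.
  leading term q: no divisor's leading term divides it; move 9q to the remainder.
  remainder -8q^{3} - q^{2} + 9q ≠ 0; add g_4 = -8q^{3} - q^{2} + 9q to the basis.

S(f_2,g_3): lcm = pq. S = \tfrac{1}{8}p - 8q^{3} + 9q - \tfrac{9}{8}.
  leading term p: subtract (-1)·g_3 from \tfrac{1}{8}p - 8q^{3} + 9q - \tfrac{9}{8} → -8q^{3} - q^{2} + 9q
  leading term q^{3}: subtract (1)·g_4 from -8q^{3} - q^{2} + 9q → 0
  remainder 0.

S(f_1,g_4): lcm = pq^{3}. S = -\tfrac{1}{8}pq^{2} + \tfrac{9}{8}pq - q^{4}.
  leading term pq^{2}: subtract (\tfrac{1}{8}q)·f_1 from -\tfrac{1}{8}pq^{2} + \tfrac{9}{8}pq - q^{4} → \tfrac{9}{8}pq - q^{4} - \tfrac{1}{8}q^{3}
  leading term pq: subtract (-\tfrac{9}{8})·f_1 from \tfrac{9}{8}pq - q^{4} - \tfrac{1}{8}q^{3} → -q^{4} - \tfrac{1}{8}q^{3} + \tfrac{9}{8}q^{2}
  leading term q^{4}: subtract (\tfrac{1}{8}q)·g_4 from -q^{4} - \tfrac{1}{8}q^{3} + \tfrac{9}{8}q^{2} → 0
  remainder 0.

S(f_2,g_4): lcm = pq^{3}. S = \tfrac{9}{8}pq - \tfrac{9}{8}q^{2}.
  leading term pq: subtract (-\tfrac{9}{8})·f_1 from \tfrac{9}{8}pq - \tfrac{9}{8}q^{2} → 0
  remainder 0.

S(g_3,g_4): leading monomials are coprime, so the S-polynomial reduces to 0 (Buchberger's first criterion).
Every S-polynomial of the final basis reduces to 0, so we have a Gröbner basis.
Inter-reduce: drop elements whose leading term is divisible by another's, tail-reduce, and make monic.

G = {p + 8q^{2} - 9, q^{3} + \tfrac{1}{8}q^{2} - \tfrac{9}{8}q}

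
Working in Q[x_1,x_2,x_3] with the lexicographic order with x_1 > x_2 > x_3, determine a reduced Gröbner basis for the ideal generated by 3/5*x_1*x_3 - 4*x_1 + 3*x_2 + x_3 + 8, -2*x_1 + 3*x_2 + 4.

f_1 = 3/5*x_1*x_3 - 4*x_1 + 3*x_2 + x_3 + 8, LT = x_1*x_3.
f_2 = -2*x_1 + 3*x_2 + 4, LT = x_1.

S(f_1,f_2): lcm = x_1*x_3. S = -20/3*x_1 + 3/2*x_2*x_3 + 5*x_2 + 11/3*x_3 + 40/3.
  leading term x_1: subtract (10/3)·f_2 from -20/3*x_1 + 3/2*x_2*x_3 + 5*x_2 + 11/3*x_3 + 40/3 → 3/2*x_2*x_3 - 5*x_2 + 11/3*x_3
  leading term x_2*x_3: no divisor's leading term divides it; move 3/2*x_2*x_3 to the remainder.
  leading term x_2: no divisor's leading term divides it; move -5*x_2 to the remainder.
  leading term x_3: no divisor's leading term divides it; move 11/3*x_3 to the remainder.
  remainder 3/2*x_2*x_3 - 5*x_2 + 11/3*x_3 ≠ 0; add g_3 = 3/2*x_2*x_3 - 5*x_2 + 11/3*x_3 to the basis.

The other S-polynomials (S(f_1,g_3), S(f_2,g_3)) all reduce to 0 modulo the current basis, so we have a Gröbner basis.
Inter-reduce: drop elements whose leading term is divisible by another's, tail-reduce, and make monic.

G = {x_1 - 3/2*x_2 - 2, x_2*x_3 - 10/3*x_2 + 22/9*x_3}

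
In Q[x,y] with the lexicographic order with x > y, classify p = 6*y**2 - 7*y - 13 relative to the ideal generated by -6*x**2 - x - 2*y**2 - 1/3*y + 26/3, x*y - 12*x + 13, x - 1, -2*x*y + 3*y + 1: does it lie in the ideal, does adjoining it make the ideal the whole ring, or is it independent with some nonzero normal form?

First compute the reduced Gröbner basis of I by Buchberger's algorithm.
f_1 = -6*x**2 - x - 2*y**2 - 1/3*y + 26/3, LT = x**2.
f_2 = x*y - 12*x + 13, LT = x*y.
f_3 = x - 1, LT = x.
f_4 = -2*x*y + 3*y + 1, LT = x*y.

S(f_1,f_2): lcm = x**2*y. S = 12*x**2 + 1/6*x*y - 13*x + 1/3*y**3 + 1/18*y**2 - 13/9*y.
  leading term x**2: subtract (-2)·f_1 from 12*x**2 + 1/6*x*y - 13*x + 1/3*y**3 + 1/18*y**2 - 13/9*y → 1/6*x*y - 15*x + 1/3*y**3 - 71/18*y**2 - 19/9*y + 52/3
  leading term x*y: subtract (1/6)·f_2 from 1/6*x*y - 15*x + 1/3*y**3 - 71/18*y**2 - 19/9*y + 52/3 → -13*x + 1/3*y**3 - 71/18*y**2 - 19/9*y + 91/6
  leading term x: subtract (-13)·f_3 from -13*x + 1/3*y**3 - 71/18*y**2 - 19/9*y + 91/6 → 1/3*y**3 - 71/18*y**2 - 19/9*y + 13/6
  leading term y**3: no divisor's leading term divides it; move 1/3*y**3 to the remainder.
  leading term y**2: no divisor's leading term divides it; move -71/18*y**2 to the remainder.
  leading term y: no divisor's leading term divides it; move -19/9*y to the remainder.
  leading term 1: no divisor's leading term divides it; move 13/6 to the remainder.
  remainder 1/3*y**3 - 71/18*y**2 - 19/9*y + 13/6 ≠ 0; add h_5 = 1/3*y**3 - 71/18*y**2 - 19/9*y + 13/6 to the basis.

S(f_1,f_3): lcm = x**2. S = 7/6*x + 1/3*y**2 + 1/18*y - 13/9.
  leading term x: subtract (7/6)·f_3 from 7/6*x + 1/3*y**2 + 1/18*y - 13/9 → 1/3*y**2 + 1/18*y - 5/18
  leading term y**2: no divisor's leading term divides it; move 1/3*y**2 to the remainder.
  leading term y: no divisor's leading term divides it; move 1/18*y to the remainder.
  leading term 1: no divisor's leading term divides it; move -5/18 to the remainder.
  remainder 1/3*y**2 + 1/18*y - 5/18 ≠ 0; add h_6 = 1/3*y**2 + 1/18*y - 5/18 to the basis.

S(f_2,f_3): lcm = x*y. S = -12*x + y + 13.
  leading term x: subtract (-12)·f_3 from -12*x + y + 13 → y + 1
  leading term y: no divisor's leading term divides it; move y to the remainder.
  leading term 1: no divisor's leading term divides it; move 1 to the remainder.
  remainder y + 1 ≠ 0; add h_7 = y + 1 to the basis.

The other S-polynomials (S(f_1,f_4), S(f_2,f_4), S(f_3,f_4), S(f_1,h_5), S(f_2,h_5), S(f_3,h_5), S(f_4,h_5), S(f_1,h_6), S(f_2,h_6), S(f_3,h_6), S(f_4,h_6), S(h_5,h_6), S(f_1,h_7), S(f_2,h_7), S(f_3,h_7), S(f_4,h_7), S(h_5,h_7), S(h_6,h_7)) all reduce to 0 modulo the current basis, so we have a Gröbner basis.
Inter-reduce: drop elements whose leading term is divisible by another's, tail-reduce, and make monic.
Reduced Gröbner basis: {x - 1, y + 1}.
Label its elements g_1 = x - 1, g_2 = y + 1.

Reduce p = 6*y**2 - 7*y - 13 modulo G:
  leading term y**2: subtract (6*y)·g_2 from 6*y**2 - 7*y - 13 → -13*y - 13
  leading term y: subtract (-13)·g_2 from -13*y - 13 → 0
  normal form = 0.
Since the normal form is 0, p ∈ I.

6*y**2 - 7*y - 13 lies in I (it reduces to 0).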